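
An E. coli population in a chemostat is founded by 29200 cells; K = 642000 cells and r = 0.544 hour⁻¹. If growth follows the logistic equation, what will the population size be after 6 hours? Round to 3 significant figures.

356000 cells

A = (K − N₀)/N₀ = (642000 − 29200)/29200 = 20.986.
N(t) = K/(1 + A·e^(−rt)) = 642000/(1 + 20.986×e^(−0.544×6)).
e^(−3.264) = 0.038235; denominator = 1 + 20.986×0.038235 = 1.8024.
N = 642000/1.8024 = 356189.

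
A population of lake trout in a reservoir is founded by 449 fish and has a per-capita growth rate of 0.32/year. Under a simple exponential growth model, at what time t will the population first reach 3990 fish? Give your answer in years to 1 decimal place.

6.8 years

Set N₀·e^(rt) = 3990: e^(0.32·t) = 3990/449 = 8.8864.
0.32·t = ln(8.8864) = 2.1845, so t = 2.1845/0.32 = 6.8266.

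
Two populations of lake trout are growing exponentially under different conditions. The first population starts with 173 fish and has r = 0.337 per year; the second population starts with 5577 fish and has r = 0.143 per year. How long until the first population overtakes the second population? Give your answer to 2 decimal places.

17.90 years

Set 173·e^(0.337t) = 5577·e^(0.143t).
e^((0.337 − 0.143)t) = 5577/173 → e^(0.194·t) = 32.237.
0.194·t = ln(32.237) = 3.4731, so t = 3.4731/0.194 = 17.903.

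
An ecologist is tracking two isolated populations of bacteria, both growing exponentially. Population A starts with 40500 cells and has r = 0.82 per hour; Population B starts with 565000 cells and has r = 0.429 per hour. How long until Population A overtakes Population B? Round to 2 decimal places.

Set 40500·e^(0.82t) = 565000·e^(0.429t).
e^((0.82 − 0.429)t) = 565000/40500 → e^(0.391·t) = 13.951.
0.391·t = ln(13.951) = 2.6355, so t = 2.6355/0.391 = 6.7405.

6.74 hours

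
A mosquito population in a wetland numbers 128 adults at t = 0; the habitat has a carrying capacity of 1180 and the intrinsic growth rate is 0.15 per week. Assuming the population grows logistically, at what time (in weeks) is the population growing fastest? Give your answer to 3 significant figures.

14.0 weeks

Logistic growth is fastest at N = K/2 = 590.
A = (K − N₀)/N₀ = 8.2188. Set K/(1 + A·e^(−rt)) = K/2 → A·e^(−rt) = 1.
e^(−0.15t) = 1/8.2188 = 0.121673, so t = ln(8.2188)/0.15 = 2.1064/0.15 = 14.043.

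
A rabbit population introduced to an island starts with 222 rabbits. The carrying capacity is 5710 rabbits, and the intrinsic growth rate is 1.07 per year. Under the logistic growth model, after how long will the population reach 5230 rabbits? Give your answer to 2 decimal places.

5.23 years

A = (K − N₀)/N₀ = (5710 − 222)/222 = 24.721.
Solve 5710/(1 + 24.721·e^(−1.07t)) = 5230: 1 + 24.721·e^(−1.07t) = 1.0918, so e^(−1.07t) = 0.0037126.
−1.07·t = ln(0.0037126) = -5.596, so t = 5.596/1.07 = 5.2299.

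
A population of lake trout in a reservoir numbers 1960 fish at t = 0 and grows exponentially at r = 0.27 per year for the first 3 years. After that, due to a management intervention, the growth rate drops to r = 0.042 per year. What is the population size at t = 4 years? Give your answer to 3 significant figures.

Phase 1: N(3) = 1960·e^(0.27×3) = 1960·e^0.81 = 4405.9.
Phase 2 runs for 4 − 3 = 1 years at r = 0.042.
N(4) = 4405.9·e^(0.042×1) = 4405.9·e^0.042 = 4594.89.

4590 fish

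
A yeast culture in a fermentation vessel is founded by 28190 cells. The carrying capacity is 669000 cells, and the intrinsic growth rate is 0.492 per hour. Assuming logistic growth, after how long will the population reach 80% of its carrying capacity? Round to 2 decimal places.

9.17 hours

A = (K − N₀)/N₀ = (669000 − 28190)/28190 = 22.732.
Solve 669000/(1 + 22.732·e^(−0.492t)) = 535200: 1 + 22.732·e^(−0.492t) = 1.25, so e^(−0.492t) = 0.0109978.
−0.492·t = ln(0.0109978) = -4.5101, so t = 4.5101/0.492 = 9.1668.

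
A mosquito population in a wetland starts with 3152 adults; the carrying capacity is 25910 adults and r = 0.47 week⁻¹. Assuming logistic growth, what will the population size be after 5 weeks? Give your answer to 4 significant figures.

A = (K − N₀)/N₀ = (25910 − 3152)/3152 = 7.2202.
N(t) = K/(1 + A·e^(−rt)) = 25910/(1 + 7.2202×e^(−0.47×5)).
e^(−2.35) = 0.095369; denominator = 1 + 7.2202×0.095369 = 1.6886.
N = 25910/1.6886 = 15344.2.

15340 adults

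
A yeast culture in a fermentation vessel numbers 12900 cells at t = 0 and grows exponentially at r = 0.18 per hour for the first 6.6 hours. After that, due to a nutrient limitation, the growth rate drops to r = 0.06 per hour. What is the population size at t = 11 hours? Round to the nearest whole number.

Phase 1: N(6.6) = 12900·e^(0.18×6.6) = 12900·e^1.188 = 42318.6.
Phase 2 runs for 11 − 6.6 = 4.4 hours at r = 0.06.
N(11) = 42318.6·e^(0.06×4.4) = 42318.6·e^0.264 = 55104.3.

55104 cells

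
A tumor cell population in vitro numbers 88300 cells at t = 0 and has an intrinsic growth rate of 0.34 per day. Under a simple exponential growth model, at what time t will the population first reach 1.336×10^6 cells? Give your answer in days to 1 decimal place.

8.0 days

Set N₀·e^(rt) = 1.336×10^6: e^(0.34·t) = 1.336×10^6/88300 = 15.13.
0.34·t = ln(15.13) = 2.7167, so t = 2.7167/0.34 = 7.9903.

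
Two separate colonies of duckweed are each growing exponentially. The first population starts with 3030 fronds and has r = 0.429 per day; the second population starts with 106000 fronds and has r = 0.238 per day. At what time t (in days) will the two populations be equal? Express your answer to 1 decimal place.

Set 3030·e^(0.429t) = 106000·e^(0.238t).
e^((0.429 − 0.238)t) = 106000/3030 → e^(0.191·t) = 34.983.
0.191·t = ln(34.983) = 3.5549, so t = 3.5549/0.191 = 18.612.

18.6 days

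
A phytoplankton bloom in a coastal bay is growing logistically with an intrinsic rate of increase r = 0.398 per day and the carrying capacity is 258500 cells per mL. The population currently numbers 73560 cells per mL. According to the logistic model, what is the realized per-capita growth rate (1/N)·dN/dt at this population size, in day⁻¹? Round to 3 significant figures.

0.285 per day

(1/N)·dN/dt = r(1 − N/K) = 0.398 × (1 − 73560/258500).
= 0.398 × 0.71544 = 0.28474.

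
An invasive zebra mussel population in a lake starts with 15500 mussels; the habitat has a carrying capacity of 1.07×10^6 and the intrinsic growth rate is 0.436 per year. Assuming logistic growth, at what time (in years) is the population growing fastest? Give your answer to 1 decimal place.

Logistic growth is fastest at N = K/2 = 535000.
A = (K − N₀)/N₀ = 68.032. Set K/(1 + A·e^(−rt)) = K/2 → A·e^(−rt) = 1.
e^(−0.436t) = 1/68.032 = 0.0146989, so t = ln(68.032)/0.436 = 4.22/0.436 = 9.6789.

9.7 years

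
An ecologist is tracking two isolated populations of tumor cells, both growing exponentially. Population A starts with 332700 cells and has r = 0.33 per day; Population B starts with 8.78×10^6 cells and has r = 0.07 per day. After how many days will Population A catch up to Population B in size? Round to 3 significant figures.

12.6 days

Set 332700·e^(0.33t) = 8.78×10^6·e^(0.07t).
e^((0.33 − 0.07)t) = 8.78×10^6/332700 → e^(0.26·t) = 26.39.
0.26·t = ln(26.39) = 3.273, so t = 3.273/0.26 = 12.588.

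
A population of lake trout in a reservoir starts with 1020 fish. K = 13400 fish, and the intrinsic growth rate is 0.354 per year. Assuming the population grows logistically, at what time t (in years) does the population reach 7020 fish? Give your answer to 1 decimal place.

A = (K − N₀)/N₀ = (13400 − 1020)/1020 = 12.137.
Solve 13400/(1 + 12.137·e^(−0.354t)) = 7020: 1 + 12.137·e^(−0.354t) = 1.9088, so e^(−0.354t) = 0.0748795.
−0.354·t = ln(0.0748795) = -2.5919, so t = 2.5919/0.354 = 7.3217.

7.3 years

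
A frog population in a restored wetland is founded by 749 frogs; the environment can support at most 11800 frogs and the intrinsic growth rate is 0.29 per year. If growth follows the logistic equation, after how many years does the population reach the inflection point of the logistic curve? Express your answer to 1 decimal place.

Logistic growth is fastest at N = K/2 = 5900.
A = (K − N₀)/N₀ = 14.754. Set K/(1 + A·e^(−rt)) = K/2 → A·e^(−rt) = 1.
e^(−0.29t) = 1/14.754 = 0.0677767, so t = ln(14.754)/0.29 = 2.6915/0.29 = 9.2812.

9.3 years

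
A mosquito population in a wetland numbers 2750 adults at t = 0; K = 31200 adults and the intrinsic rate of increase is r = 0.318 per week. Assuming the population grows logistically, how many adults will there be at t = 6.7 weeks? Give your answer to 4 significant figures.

14000 adults

A = (K − N₀)/N₀ = (31200 − 2750)/2750 = 10.345.
N(t) = K/(1 + A·e^(−rt)) = 31200/(1 + 10.345×e^(−0.318×6.7)).
e^(−2.131) = 0.11877; denominator = 1 + 10.345×0.11877 = 2.2287.
N = 31200/2.2287 = 13999.3.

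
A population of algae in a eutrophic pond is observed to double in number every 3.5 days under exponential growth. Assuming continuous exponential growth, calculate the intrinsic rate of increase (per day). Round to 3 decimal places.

0.198 per day

r = ln(2)/t_d = 0.6931/3.5 = 0.19804.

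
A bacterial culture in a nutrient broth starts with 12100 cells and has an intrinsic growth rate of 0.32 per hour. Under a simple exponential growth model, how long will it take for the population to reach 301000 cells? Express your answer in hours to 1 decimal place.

Set N₀·e^(rt) = 301000: e^(0.32·t) = 301000/12100 = 24.876.
0.32·t = ln(24.876) = 3.2139, so t = 3.2139/0.32 = 10.043.

10.0 hours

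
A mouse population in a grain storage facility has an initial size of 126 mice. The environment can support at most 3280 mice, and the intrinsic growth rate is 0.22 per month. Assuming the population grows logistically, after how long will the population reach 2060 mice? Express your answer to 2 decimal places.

A = (K − N₀)/N₀ = (3280 − 126)/126 = 25.032.
Solve 3280/(1 + 25.032·e^(−0.22t)) = 2060: 1 + 25.032·e^(−0.22t) = 1.5922, so e^(−0.22t) = 0.0236593.
−0.22·t = ln(0.0236593) = -3.744, so t = 3.744/0.22 = 17.018.

17.02 months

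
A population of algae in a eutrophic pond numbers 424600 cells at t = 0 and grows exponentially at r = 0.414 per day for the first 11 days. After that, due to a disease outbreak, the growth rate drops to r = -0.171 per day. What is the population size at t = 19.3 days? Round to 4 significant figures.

Phase 1: N(11) = 424600·e^(0.414×11) = 424600·e^4.554 = 4.034197×10^7.
Phase 2 runs for 19.3 − 11 = 8.3 days at r = -0.171.
N(19.3) = 4.034197×10^7·e^(-0.171×8.3) = 4.034197×10^7·e^-1.419 = 9.758047×10^6.

9758000 cells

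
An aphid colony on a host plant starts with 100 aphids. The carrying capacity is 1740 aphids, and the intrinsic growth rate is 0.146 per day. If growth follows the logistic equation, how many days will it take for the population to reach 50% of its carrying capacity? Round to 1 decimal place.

19.2 days

A = (K − N₀)/N₀ = (1740 − 100)/100 = 16.4.
Solve 1740/(1 + 16.4·e^(−0.146t)) = 870: 1 + 16.4·e^(−0.146t) = 2, so e^(−0.146t) = 0.0609756.
−0.146·t = ln(0.0609756) = -2.7973, so t = 2.7973/0.146 = 19.159.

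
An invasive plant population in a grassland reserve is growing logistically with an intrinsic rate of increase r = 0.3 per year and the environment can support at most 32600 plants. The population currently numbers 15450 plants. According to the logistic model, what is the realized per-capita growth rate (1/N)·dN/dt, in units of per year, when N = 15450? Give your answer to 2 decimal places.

(1/N)·dN/dt = r(1 − N/K) = 0.3 × (1 − 15450/32600).
= 0.3 × 0.52607 = 0.15782.

0.16 per year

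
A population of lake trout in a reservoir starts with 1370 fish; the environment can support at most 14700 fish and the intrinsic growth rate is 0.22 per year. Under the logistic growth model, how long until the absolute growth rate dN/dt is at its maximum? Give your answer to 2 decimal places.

10.34 years

Logistic growth is fastest at N = K/2 = 7350.
A = (K − N₀)/N₀ = 9.7299. Set K/(1 + A·e^(−rt)) = K/2 → A·e^(−rt) = 1.
e^(−0.22t) = 1/9.7299 = 0.102776, so t = ln(9.7299)/0.22 = 2.2752/0.22 = 10.342.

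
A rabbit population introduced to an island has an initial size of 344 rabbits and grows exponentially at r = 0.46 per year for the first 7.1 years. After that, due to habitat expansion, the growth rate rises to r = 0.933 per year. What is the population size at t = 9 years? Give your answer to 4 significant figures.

53070 rabbits

Phase 1: N(7.1) = 344·e^(0.46×7.1) = 344·e^3.266 = 9014.97.
Phase 2 runs for 9 − 7.1 = 1.9 years at r = 0.933.
N(9) = 9014.97·e^(0.933×1.9) = 9014.97·e^1.773 = 53068.7.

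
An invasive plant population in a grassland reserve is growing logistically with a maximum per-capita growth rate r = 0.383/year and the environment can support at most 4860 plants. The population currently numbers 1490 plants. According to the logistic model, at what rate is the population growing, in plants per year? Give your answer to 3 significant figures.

396 plants per year

dN/dt = rN(1 − N/K) = 0.383 × 1490 × (1 − 1490/4860).
1 − 1490/4860 = 0.69342; dN/dt = 0.383 × 1490 × 0.69342 = 395.71.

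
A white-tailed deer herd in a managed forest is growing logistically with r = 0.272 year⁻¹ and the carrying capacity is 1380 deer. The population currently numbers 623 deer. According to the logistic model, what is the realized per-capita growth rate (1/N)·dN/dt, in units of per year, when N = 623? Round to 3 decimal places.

0.149 per year

(1/N)·dN/dt = r(1 − N/K) = 0.272 × (1 − 623/1380).
= 0.272 × 0.54855 = 0.14921.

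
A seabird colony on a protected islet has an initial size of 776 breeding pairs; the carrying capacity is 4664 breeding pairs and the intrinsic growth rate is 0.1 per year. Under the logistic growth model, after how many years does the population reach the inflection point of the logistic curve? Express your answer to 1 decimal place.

Logistic growth is fastest at N = K/2 = 2332.
A = (K − N₀)/N₀ = 5.0103. Set K/(1 + A·e^(−rt)) = K/2 → A·e^(−rt) = 1.
e^(−0.1t) = 1/5.0103 = 0.199588, so t = ln(5.0103)/0.1 = 1.6115/0.1 = 16.115.

16.1 years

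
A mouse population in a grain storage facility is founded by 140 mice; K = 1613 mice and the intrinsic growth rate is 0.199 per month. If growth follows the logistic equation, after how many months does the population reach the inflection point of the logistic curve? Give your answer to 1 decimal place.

Logistic growth is fastest at N = K/2 = 806.5.
A = (K − N₀)/N₀ = 10.521. Set K/(1 + A·e^(−rt)) = K/2 → A·e^(−rt) = 1.
e^(−0.199t) = 1/10.521 = 0.0950441, so t = ln(10.521)/0.199 = 2.3534/0.199 = 11.826.

11.8 months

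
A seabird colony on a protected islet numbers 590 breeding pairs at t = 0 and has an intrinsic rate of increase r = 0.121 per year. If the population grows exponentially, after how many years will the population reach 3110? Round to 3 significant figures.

13.7 years

Set N₀·e^(rt) = 3110: e^(0.121·t) = 3110/590 = 5.2712.
0.121·t = ln(5.2712) = 1.6623, so t = 1.6623/0.121 = 13.738.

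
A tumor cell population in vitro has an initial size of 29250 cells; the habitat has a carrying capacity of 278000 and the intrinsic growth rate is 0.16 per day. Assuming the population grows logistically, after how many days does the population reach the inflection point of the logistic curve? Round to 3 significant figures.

13.4 days

Logistic growth is fastest at N = K/2 = 139000.
A = (K − N₀)/N₀ = 8.5043. Set K/(1 + A·e^(−rt)) = K/2 → A·e^(−rt) = 1.
e^(−0.16t) = 1/8.5043 = 0.117588, so t = ln(8.5043)/0.16 = 2.1406/0.16 = 13.379.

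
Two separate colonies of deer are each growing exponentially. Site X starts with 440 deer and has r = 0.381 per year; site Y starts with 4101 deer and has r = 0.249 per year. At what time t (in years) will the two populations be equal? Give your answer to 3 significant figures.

16.9 years

Set 440·e^(0.381t) = 4101·e^(0.249t).
e^((0.381 − 0.249)t) = 4101/440 → e^(0.132·t) = 9.3205.
0.132·t = ln(9.3205) = 2.2322, so t = 2.2322/0.132 = 16.911.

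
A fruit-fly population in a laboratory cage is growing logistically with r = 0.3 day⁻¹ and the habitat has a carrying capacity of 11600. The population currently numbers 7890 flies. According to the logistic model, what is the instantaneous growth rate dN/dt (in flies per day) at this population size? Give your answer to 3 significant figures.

757 flies per day

dN/dt = rN(1 − N/K) = 0.3 × 7890 × (1 − 7890/11600).
1 − 7890/11600 = 0.31983; dN/dt = 0.3 × 7890 × 0.31983 = 757.03.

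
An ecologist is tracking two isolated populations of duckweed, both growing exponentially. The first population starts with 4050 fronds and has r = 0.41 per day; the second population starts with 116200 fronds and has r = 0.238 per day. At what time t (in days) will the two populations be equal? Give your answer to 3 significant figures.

Set 4050·e^(0.41t) = 116200·e^(0.238t).
e^((0.41 − 0.238)t) = 116200/4050 → e^(0.172·t) = 28.691.
0.172·t = ln(28.691) = 3.3566, so t = 3.3566/0.172 = 19.515.

19.5 days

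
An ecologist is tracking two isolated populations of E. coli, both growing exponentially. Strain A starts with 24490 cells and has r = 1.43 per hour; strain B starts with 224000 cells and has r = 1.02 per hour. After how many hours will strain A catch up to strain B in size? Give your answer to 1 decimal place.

5.4 hours

Set 24490·e^(1.43t) = 224000·e^(1.02t).
e^((1.43 − 1.02)t) = 224000/24490 → e^(0.41·t) = 9.1466.
0.41·t = ln(9.1466) = 2.2134, so t = 2.2134/0.41 = 5.3985.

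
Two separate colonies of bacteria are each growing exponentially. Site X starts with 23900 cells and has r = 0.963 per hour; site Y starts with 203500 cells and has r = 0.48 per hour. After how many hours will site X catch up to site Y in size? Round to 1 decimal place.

Set 23900·e^(0.963t) = 203500·e^(0.48t).
e^((0.963 − 0.48)t) = 203500/23900 → e^(0.483·t) = 8.5146.
0.483·t = ln(8.5146) = 2.1418, so t = 2.1418/0.483 = 4.4343.

4.4 hours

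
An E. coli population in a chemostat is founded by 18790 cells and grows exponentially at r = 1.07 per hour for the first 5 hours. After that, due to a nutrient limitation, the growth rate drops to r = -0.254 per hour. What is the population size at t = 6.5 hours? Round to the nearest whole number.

Phase 1: N(5) = 18790·e^(1.07×5) = 18790·e^5.35 = 3.95733×10^6.
Phase 2 runs for 6.5 − 5 = 1.5 hours at r = -0.254.
N(6.5) = 3.95733×10^6·e^(-0.254×1.5) = 3.95733×10^6·e^-0.381 = 2.70356×10^6.

2703560 cells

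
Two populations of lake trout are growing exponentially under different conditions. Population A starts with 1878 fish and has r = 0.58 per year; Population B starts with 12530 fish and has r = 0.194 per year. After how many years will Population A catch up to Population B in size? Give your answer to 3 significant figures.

Set 1878·e^(0.58t) = 12530·e^(0.194t).
e^((0.58 − 0.194)t) = 12530/1878 → e^(0.386·t) = 6.672.
0.386·t = ln(6.672) = 1.8979, so t = 1.8979/0.386 = 4.9169.

4.92 years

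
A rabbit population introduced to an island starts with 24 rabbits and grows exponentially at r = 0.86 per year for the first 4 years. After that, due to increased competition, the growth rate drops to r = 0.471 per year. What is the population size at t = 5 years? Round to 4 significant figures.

Phase 1: N(4) = 24·e^(0.86×4) = 24·e^3.44 = 748.487.
Phase 2 runs for 5 − 4 = 1 years at r = 0.471.
N(5) = 748.487·e^(0.471×1) = 748.487·e^0.471 = 1198.77.

1199 rabbits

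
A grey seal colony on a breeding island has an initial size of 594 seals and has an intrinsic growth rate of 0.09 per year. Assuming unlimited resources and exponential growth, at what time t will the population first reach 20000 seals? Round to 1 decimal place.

39.1 years

Set N₀·e^(rt) = 20000: e^(0.09·t) = 20000/594 = 33.67.
0.09·t = ln(33.67) = 3.5166, so t = 3.5166/0.09 = 39.073.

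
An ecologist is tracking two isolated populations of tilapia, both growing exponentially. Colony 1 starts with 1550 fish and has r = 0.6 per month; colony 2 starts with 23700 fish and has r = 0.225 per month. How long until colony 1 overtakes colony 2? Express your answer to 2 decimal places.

7.27 months

Set 1550·e^(0.6t) = 23700·e^(0.225t).
e^((0.6 − 0.225)t) = 23700/1550 → e^(0.375·t) = 15.29.
0.375·t = ln(15.29) = 2.7272, so t = 2.7272/0.375 = 7.2726.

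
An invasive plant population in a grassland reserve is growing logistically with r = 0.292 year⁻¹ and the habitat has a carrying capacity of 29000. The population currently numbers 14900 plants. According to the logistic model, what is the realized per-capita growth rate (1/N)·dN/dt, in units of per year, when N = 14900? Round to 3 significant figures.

(1/N)·dN/dt = r(1 − N/K) = 0.292 × (1 − 14900/29000).
= 0.292 × 0.48621 = 0.14197.

0.142 per year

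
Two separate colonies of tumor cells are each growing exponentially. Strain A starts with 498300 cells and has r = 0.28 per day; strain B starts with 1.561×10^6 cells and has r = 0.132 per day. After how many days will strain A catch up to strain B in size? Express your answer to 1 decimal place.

Set 498300·e^(0.28t) = 1.561×10^6·e^(0.132t).
e^((0.28 − 0.132)t) = 1.561×10^6/498300 → e^(0.148·t) = 3.1327.
0.148·t = ln(3.1327) = 1.1419, so t = 1.1419/0.148 = 7.7154.

7.7 days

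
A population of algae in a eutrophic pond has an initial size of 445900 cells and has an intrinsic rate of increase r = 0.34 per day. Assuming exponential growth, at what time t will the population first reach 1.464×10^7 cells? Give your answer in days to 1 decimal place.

Set N₀·e^(rt) = 1.464×10^7: e^(0.34·t) = 1.464×10^7/445900 = 32.832.
0.34·t = ln(32.832) = 3.4914, so t = 3.4914/0.34 = 10.269.

10.3 days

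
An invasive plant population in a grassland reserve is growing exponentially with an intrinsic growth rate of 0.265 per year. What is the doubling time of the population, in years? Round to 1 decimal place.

Doubling time t_d = ln(2)/r = 0.6931/0.265 = 2.6156.

2.6 years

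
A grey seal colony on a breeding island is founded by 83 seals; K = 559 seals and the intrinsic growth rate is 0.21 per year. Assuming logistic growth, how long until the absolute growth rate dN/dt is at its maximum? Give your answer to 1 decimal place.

Logistic growth is fastest at N = K/2 = 279.5.
A = (K − N₀)/N₀ = 5.7349. Set K/(1 + A·e^(−rt)) = K/2 → A·e^(−rt) = 1.
e^(−0.21t) = 1/5.7349 = 0.17437, so t = ln(5.7349)/0.21 = 1.7466/0.21 = 8.317.

8.3 years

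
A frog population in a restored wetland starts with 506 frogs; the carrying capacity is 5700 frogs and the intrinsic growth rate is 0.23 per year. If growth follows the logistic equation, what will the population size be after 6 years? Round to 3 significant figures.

A = (K − N₀)/N₀ = (5700 − 506)/506 = 10.265.
N(t) = K/(1 + A·e^(−rt)) = 5700/(1 + 10.265×e^(−0.23×6)).
e^(−1.38) = 0.25158; denominator = 1 + 10.265×0.25158 = 3.5824.
N = 5700/3.5824 = 1591.11.

1590 frogs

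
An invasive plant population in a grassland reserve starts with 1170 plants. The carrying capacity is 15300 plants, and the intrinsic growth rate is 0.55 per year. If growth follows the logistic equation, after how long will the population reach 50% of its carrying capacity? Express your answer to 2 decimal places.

A = (K − N₀)/N₀ = (15300 − 1170)/1170 = 12.077.
Solve 15300/(1 + 12.077·e^(−0.55t)) = 7650: 1 + 12.077·e^(−0.55t) = 2, so e^(−0.55t) = 0.0828025.
−0.55·t = ln(0.0828025) = -2.4913, so t = 2.4913/0.55 = 4.5296.

4.53 years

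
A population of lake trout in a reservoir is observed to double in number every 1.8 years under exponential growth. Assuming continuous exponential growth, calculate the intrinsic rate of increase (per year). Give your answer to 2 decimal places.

0.39 per year

r = ln(2)/t_d = 0.6931/1.8 = 0.38508.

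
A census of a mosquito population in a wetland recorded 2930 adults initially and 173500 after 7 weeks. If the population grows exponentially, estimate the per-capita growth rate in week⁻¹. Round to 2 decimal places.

0.58 per week

From N(t) = N₀·e^(rt): e^(r·7) = 173500/2930 = 59.215.
r·7 = ln(59.215) = 4.0812, so r = 4.0812/7 = 0.58303.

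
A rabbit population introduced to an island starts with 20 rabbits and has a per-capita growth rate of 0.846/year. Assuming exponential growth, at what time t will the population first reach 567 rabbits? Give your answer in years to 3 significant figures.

Set N₀·e^(rt) = 567: e^(0.846·t) = 567/20 = 28.35.
0.846·t = ln(28.35) = 3.3446, so t = 3.3446/0.846 = 3.9535.

3.95 years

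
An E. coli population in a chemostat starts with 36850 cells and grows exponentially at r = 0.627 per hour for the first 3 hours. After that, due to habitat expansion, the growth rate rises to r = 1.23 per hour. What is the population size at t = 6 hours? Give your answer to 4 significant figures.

9680000 cells

Phase 1: N(3) = 36850·e^(0.627×3) = 36850·e^1.881 = 241738.
Phase 2 runs for 6 − 3 = 3 hours at r = 1.23.
N(6) = 241738·e^(1.23×3) = 241738·e^3.69 = 9.680372×10^6.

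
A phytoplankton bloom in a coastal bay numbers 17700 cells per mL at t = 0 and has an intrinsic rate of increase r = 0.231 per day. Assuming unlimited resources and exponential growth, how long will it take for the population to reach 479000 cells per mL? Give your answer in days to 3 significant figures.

Set N₀·e^(rt) = 479000: e^(0.231·t) = 479000/17700 = 27.062.
0.231·t = ln(27.062) = 3.2981, so t = 3.2981/0.231 = 14.278.

14.3 days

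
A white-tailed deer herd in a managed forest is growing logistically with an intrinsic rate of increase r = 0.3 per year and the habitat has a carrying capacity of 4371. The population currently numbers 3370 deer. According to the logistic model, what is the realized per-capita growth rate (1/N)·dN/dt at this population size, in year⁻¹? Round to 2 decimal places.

(1/N)·dN/dt = r(1 − N/K) = 0.3 × (1 − 3370/4371).
= 0.3 × 0.22901 = 0.068703.

0.07 per year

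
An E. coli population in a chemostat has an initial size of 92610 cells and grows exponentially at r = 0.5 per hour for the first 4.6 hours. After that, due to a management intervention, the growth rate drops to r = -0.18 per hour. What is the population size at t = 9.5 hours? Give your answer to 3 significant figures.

Phase 1: N(4.6) = 92610·e^(0.5×4.6) = 92610·e^2.3 = 923709.
Phase 2 runs for 9.5 − 4.6 = 4.9 hours at r = -0.18.
N(9.5) = 923709·e^(-0.18×4.9) = 923709·e^-0.882 = 382373.

382000 cells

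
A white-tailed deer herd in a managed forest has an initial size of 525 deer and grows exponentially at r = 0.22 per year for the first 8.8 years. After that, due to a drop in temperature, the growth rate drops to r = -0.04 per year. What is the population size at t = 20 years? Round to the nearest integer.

2325 deer

Phase 1: N(8.8) = 525·e^(0.22×8.8) = 525·e^1.936 = 3638.76.
Phase 2 runs for 20 − 8.8 = 11.2 years at r = -0.04.
N(20) = 3638.76·e^(-0.04×11.2) = 3638.76·e^-0.448 = 2324.82.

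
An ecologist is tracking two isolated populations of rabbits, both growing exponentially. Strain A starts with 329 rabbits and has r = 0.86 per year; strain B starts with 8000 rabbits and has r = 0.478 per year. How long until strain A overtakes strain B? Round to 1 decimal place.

8.4 years

Set 329·e^(0.86t) = 8000·e^(0.478t).
e^((0.86 − 0.478)t) = 8000/329 → e^(0.382·t) = 24.316.
0.382·t = ln(24.316) = 3.1911, so t = 3.1911/0.382 = 8.3538.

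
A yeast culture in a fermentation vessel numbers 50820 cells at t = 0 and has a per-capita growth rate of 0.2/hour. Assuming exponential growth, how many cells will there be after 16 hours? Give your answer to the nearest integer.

N(t) = N₀·e^(rt) = 50820 × e^(0.2×16) = 50820 × e^3.2.
e^3.2 ≈ 24.533, so N ≈ 50820 × 24.533 = 1.246743×10^6.

1246743 cells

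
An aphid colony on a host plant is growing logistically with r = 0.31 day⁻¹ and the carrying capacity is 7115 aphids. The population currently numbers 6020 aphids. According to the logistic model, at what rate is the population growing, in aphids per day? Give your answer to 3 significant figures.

dN/dt = rN(1 − N/K) = 0.31 × 6020 × (1 − 6020/7115).
1 − 6020/7115 = 0.1539; dN/dt = 0.31 × 6020 × 0.1539 = 287.21.

287 aphids per day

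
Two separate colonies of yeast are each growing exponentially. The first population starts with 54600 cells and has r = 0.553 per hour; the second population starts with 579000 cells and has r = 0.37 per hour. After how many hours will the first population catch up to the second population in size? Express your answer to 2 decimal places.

Set 54600·e^(0.553t) = 579000·e^(0.37t).
e^((0.553 − 0.37)t) = 579000/54600 → e^(0.183·t) = 10.604.
0.183·t = ln(10.604) = 2.3613, so t = 2.3613/0.183 = 12.903.

12.90 hours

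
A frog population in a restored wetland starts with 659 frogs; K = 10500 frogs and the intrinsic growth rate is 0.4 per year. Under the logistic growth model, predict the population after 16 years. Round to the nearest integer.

10246 frogs

A = (K − N₀)/N₀ = (10500 − 659)/659 = 14.933.
N(t) = K/(1 + A·e^(−rt)) = 10500/(1 + 14.933×e^(−0.4×16)).
e^(−6.4) = 0.0016616; denominator = 1 + 14.933×0.0016616 = 1.0248.
N = 10500/1.0248 = 10245.8.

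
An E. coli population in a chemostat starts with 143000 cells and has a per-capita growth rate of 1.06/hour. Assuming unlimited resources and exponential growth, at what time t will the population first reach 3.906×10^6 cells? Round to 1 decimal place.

Set N₀·e^(rt) = 3.906×10^6: e^(1.06·t) = 3.906×10^6/143000 = 27.315.
1.06·t = ln(27.315) = 3.3074, so t = 3.3074/1.06 = 3.1202.

3.1 hours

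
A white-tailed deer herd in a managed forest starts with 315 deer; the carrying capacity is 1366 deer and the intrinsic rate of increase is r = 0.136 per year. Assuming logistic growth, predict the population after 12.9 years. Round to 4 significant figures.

866.1 deer

A = (K − N₀)/N₀ = (1366 − 315)/315 = 3.3365.
N(t) = K/(1 + A·e^(−rt)) = 1366/(1 + 3.3365×e^(−0.136×12.9)).
e^(−1.754) = 0.17301; denominator = 1 + 3.3365×0.17301 = 1.5773.
N = 1366/1.5773 = 866.063.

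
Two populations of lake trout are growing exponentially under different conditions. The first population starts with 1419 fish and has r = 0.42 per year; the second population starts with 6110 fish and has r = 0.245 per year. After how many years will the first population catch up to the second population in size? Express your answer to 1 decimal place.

Set 1419·e^(0.42t) = 6110·e^(0.245t).
e^((0.42 − 0.245)t) = 6110/1419 → e^(0.175·t) = 4.3058.
0.175·t = ln(4.3058) = 1.46, so t = 1.46/0.175 = 8.3427.

8.3 years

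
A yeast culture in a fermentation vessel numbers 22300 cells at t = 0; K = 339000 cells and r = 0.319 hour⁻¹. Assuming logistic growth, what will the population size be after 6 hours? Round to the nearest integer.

109545 cells

A = (K − N₀)/N₀ = (339000 − 22300)/22300 = 14.202.
N(t) = K/(1 + A·e^(−rt)) = 339000/(1 + 14.202×e^(−0.319×6)).
e^(−1.914) = 0.14749; denominator = 1 + 14.202×0.14749 = 3.0946.
N = 339000/3.0946 = 109545.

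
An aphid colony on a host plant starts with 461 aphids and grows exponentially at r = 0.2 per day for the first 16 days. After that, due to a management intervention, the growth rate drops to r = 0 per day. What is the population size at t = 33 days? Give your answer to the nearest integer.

11309 aphids

Phase 1: N(16) = 461·e^(0.2×16) = 461·e^3.2 = 11309.5.
Phase 2 runs for 33 − 16 = 17 days at r = 0.
N(33) = 11309.5·e^(0×17) = 11309.5·e^0 = 11309.5.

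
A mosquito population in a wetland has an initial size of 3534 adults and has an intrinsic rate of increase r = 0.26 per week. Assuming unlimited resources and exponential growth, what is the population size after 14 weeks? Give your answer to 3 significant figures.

135000 adults

N(t) = N₀·e^(rt) = 3534 × e^(0.26×14) = 3534 × e^3.64.
e^3.64 ≈ 38.092, so N ≈ 3534 × 38.092 = 134617.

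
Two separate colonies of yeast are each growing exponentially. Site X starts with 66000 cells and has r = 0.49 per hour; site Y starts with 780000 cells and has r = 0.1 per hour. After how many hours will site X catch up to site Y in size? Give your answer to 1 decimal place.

Set 66000·e^(0.49t) = 780000·e^(0.1t).
e^((0.49 − 0.1)t) = 780000/66000 → e^(0.39·t) = 11.818.
0.39·t = ln(11.818) = 2.4696, so t = 2.4696/0.39 = 6.3324.

6.3 hours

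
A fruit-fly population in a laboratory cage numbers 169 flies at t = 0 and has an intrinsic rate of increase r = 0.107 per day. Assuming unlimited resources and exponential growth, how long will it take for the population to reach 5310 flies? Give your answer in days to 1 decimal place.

Set N₀·e^(rt) = 5310: e^(0.107·t) = 5310/169 = 31.42.
0.107·t = ln(31.42) = 3.4474, so t = 3.4474/0.107 = 32.219.

32.2 days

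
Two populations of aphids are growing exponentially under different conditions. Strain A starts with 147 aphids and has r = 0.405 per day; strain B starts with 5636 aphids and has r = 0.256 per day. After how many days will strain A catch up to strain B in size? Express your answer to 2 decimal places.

Set 147·e^(0.405t) = 5636·e^(0.256t).
e^((0.405 − 0.256)t) = 5636/147 → e^(0.149·t) = 38.34.
0.149·t = ln(38.34) = 3.6465, so t = 3.6465/0.149 = 24.473.

24.47 days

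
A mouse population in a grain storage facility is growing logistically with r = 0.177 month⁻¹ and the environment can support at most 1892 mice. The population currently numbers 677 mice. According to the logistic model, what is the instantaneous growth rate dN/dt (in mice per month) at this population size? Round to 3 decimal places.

dN/dt = rN(1 − N/K) = 0.177 × 677 × (1 − 677/1892).
1 − 677/1892 = 0.64218; dN/dt = 0.177 × 677 × 0.64218 = 76.951.

76.951 mice per month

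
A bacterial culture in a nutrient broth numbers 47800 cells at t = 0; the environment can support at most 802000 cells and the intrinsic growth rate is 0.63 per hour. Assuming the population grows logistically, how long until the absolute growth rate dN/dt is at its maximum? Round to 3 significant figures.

Logistic growth is fastest at N = K/2 = 401000.
A = (K − N₀)/N₀ = 15.778. Set K/(1 + A·e^(−rt)) = K/2 → A·e^(−rt) = 1.
e^(−0.63t) = 1/15.778 = 0.0633784, so t = ln(15.778)/0.63 = 2.7586/0.63 = 4.3788.

4.38 hours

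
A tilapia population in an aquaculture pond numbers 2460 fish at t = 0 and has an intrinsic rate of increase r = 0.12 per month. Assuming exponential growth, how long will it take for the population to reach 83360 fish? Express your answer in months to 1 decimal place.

29.4 months

Set N₀·e^(rt) = 83360: e^(0.12·t) = 83360/2460 = 33.886.
0.12·t = ln(33.886) = 3.523, so t = 3.523/0.12 = 29.358.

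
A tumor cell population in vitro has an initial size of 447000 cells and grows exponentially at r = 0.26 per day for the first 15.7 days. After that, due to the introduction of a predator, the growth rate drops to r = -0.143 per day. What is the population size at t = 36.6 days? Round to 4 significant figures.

1334000 cells

Phase 1: N(15.7) = 447000·e^(0.26×15.7) = 447000·e^4.082 = 2.649095×10^7.
Phase 2 runs for 36.6 − 15.7 = 20.9 days at r = -0.143.
N(36.6) = 2.649095×10^7·e^(-0.143×20.9) = 2.649095×10^7·e^-2.989 = 1.333895×10^6.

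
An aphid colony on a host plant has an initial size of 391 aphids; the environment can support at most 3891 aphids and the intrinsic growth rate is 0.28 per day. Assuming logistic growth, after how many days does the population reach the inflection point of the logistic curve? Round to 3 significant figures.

7.83 days

Logistic growth is fastest at N = K/2 = 1945.5.
A = (K − N₀)/N₀ = 8.9514. Set K/(1 + A·e^(−rt)) = K/2 → A·e^(−rt) = 1.
e^(−0.28t) = 1/8.9514 = 0.111714, so t = ln(8.9514)/0.28 = 2.1918/0.28 = 7.8279.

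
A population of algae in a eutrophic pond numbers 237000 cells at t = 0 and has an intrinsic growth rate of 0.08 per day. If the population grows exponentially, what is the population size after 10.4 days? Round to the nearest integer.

N(t) = N₀·e^(rt) = 237000 × e^(0.08×10.4) = 237000 × e^0.832.
e^0.832 ≈ 2.2979, so N ≈ 237000 × 2.2979 = 544605.

544605 cells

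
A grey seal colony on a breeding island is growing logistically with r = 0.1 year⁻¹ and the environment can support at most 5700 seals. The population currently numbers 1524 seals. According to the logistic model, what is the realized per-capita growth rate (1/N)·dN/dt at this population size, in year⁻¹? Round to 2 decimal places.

(1/N)·dN/dt = r(1 − N/K) = 0.1 × (1 − 1524/5700).
= 0.1 × 0.73263 = 0.073263.

0.07 per year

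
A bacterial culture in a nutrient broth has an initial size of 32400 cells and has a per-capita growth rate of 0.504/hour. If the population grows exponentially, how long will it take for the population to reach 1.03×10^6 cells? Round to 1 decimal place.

Set N₀·e^(rt) = 1.03×10^6: e^(0.504·t) = 1.03×10^6/32400 = 31.79.
0.504·t = ln(31.79) = 3.4592, so t = 3.4592/0.504 = 6.8634.

6.9 hours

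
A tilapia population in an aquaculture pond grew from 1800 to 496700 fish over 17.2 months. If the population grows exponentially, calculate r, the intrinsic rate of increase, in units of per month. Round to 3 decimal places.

0.327 per month

From N(t) = N₀·e^(rt): e^(r·17.2) = 496700/1800 = 275.94.
r·17.2 = ln(275.94) = 5.6202, so r = 5.6202/17.2 = 0.32676.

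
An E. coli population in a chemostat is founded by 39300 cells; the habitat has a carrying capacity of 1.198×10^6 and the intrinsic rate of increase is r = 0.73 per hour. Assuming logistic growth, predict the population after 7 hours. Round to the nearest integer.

A = (K − N₀)/N₀ = (1.198×10^6 − 39300)/39300 = 29.483.
N(t) = K/(1 + A·e^(−rt)) = 1.198×10^6/(1 + 29.483×e^(−0.73×7)).
e^(−5.11) = 0.0060361; denominator = 1 + 29.483×0.0060361 = 1.178.
N = 1.198×10^6/1.178 = 1.017008×10^6.

1017008 cells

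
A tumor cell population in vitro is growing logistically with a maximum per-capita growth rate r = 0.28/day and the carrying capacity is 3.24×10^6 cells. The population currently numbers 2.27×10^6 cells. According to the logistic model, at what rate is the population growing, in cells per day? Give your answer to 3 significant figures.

dN/dt = rN(1 − N/K) = 0.28 × 2.27×10^6 × (1 − 2.27×10^6/3.24×10^6).
1 − 2.27×10^6/3.24×10^6 = 0.29938; dN/dt = 0.28 × 2.27×10^6 × 0.29938 = 1.90288×10^5.

190000 cells per day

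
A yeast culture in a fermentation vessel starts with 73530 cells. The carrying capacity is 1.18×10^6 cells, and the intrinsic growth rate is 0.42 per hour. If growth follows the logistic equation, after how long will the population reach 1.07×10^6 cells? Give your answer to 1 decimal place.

A = (K − N₀)/N₀ = (1.18×10^6 − 73530)/73530 = 15.048.
Solve 1.18×10^6/(1 + 15.048·e^(−0.42t)) = 1.07×10^6: 1 + 15.048·e^(−0.42t) = 1.1028, so e^(−0.42t) = 0.00683178.
−0.42·t = ln(0.00683178) = -4.9862, so t = 4.9862/0.42 = 11.872.

11.9 hours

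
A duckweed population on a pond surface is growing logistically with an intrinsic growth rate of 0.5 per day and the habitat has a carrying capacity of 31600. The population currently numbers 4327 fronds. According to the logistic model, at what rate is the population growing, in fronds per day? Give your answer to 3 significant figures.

dN/dt = rN(1 − N/K) = 0.5 × 4327 × (1 − 4327/31600).
1 − 4327/31600 = 0.86307; dN/dt = 0.5 × 4327 × 0.86307 = 1867.3.

1870 fronds per day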